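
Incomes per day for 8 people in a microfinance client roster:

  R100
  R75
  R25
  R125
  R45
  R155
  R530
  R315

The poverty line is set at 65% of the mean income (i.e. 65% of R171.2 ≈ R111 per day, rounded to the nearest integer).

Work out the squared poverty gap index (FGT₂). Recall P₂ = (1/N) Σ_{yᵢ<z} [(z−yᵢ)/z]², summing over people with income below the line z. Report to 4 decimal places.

Incomes under z: R25, R45, R75, R100 (q = 4 of N = 8).
Gap ratios (z−y)/z: (111−25)/111 = 0.7748; (111−45)/111 = 0.5946; (111−75)/111 = 0.3243; (111−100)/111 = 0.0991.
Squared: 0.6003; 0.3535; 0.1052; 0.0098.
Sum = 1.068826; P₂ = 1.068826 / 8 = 0.1336.

0.1336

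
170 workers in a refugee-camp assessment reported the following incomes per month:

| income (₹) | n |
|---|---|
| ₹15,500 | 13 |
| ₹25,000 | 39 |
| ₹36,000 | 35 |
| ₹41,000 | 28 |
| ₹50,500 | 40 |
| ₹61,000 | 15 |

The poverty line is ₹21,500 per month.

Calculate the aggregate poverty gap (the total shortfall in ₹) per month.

Incomes under z: 13×₹15,500 (q = 13 of N = 170).
Individual gaps: 13×(21500−15500) = 78000.
Aggregate gap = ₹78,000.

₹78,000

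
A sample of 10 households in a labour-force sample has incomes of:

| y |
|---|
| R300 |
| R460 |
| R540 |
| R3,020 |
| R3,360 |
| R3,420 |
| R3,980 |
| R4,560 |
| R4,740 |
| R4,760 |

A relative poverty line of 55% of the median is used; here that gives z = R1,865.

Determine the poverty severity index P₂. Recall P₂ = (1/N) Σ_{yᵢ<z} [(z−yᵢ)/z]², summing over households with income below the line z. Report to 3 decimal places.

Incomes under z: R300, R460, R540 (q = 3 of N = 10).
Relative gaps: (1865−300)/1865 = 0.8391; (1865−460)/1865 = 0.7534; (1865−540)/1865 = 0.7105.
Squared: 0.7042; 0.5675; 0.5047.
Sum = 1.776445; P₂ = 1.776445 / 10 = 0.178.

0.178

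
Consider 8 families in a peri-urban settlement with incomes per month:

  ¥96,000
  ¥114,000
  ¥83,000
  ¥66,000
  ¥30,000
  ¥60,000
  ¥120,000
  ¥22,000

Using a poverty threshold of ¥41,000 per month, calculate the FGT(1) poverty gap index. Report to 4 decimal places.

0.0915

Below the line: ¥22,000, ¥30,000 (q = 2 of N = 8).
Relative gaps: (41000−22000)/41000 = 0.4634; (41000−30000)/41000 = 0.2683.
Sum of shortfalls = 0.731707; P₁ averages over all N: 0.731707 / 8 = 0.0915.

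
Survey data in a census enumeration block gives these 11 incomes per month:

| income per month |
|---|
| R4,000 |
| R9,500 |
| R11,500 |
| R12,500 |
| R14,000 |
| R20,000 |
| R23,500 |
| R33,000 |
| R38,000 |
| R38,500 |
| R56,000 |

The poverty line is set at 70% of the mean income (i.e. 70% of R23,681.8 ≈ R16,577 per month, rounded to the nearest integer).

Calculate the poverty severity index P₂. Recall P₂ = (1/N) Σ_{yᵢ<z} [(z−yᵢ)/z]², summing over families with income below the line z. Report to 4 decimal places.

Poor units: R4,000, R9,500, R11,500, R12,500, R14,000 (q = 5 of N = 11).
Relative gaps: (16577−4000)/16577 = 0.7587; (16577−9500)/16577 = 0.4269; (16577−11500)/16577 = 0.3063; (16577−12500)/16577 = 0.2459; (16577−14000)/16577 = 0.1555.
Squared: 0.5756; 0.1823; 0.0938; 0.0605; 0.0242.
Sum = 0.936341; P₂ = 0.936341 / 11 = 0.0851.

0.0851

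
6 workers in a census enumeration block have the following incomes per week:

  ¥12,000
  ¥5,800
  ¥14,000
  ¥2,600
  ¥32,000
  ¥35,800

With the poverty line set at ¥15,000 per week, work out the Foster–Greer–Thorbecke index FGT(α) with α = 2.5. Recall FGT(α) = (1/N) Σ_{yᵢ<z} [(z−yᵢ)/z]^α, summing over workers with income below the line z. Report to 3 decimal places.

0.156

Poor units: ¥2,600, ¥5,800, ¥12,000, ¥14,000 (q = 4 of N = 6).
Normalized shortfalls: (15000−2600)/15000 = 0.8267; (15000−5800)/15000 = 0.6133; (15000−12000)/15000 = 0.2000; (15000−14000)/15000 = 0.0667.
Raised to α = 2.5: 0.62134; 0.29461; 0.01789; 0.00115.
Sum = 0.934977; FGT(2.5) = 0.934977 / 6 = 0.156.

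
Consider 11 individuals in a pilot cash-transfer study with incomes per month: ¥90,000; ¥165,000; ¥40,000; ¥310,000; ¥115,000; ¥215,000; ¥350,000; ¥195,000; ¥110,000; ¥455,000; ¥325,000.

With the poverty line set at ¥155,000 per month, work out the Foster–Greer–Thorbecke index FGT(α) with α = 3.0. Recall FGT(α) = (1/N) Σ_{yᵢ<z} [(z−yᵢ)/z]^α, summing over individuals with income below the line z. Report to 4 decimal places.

0.0476

Below the line: ¥40,000, ¥90,000, ¥110,000, ¥115,000 (q = 4 of N = 11).
Gap ratios (z−y)/z: (155000−40000)/155000 = 0.7419; (155000−90000)/155000 = 0.4194; (155000−110000)/155000 = 0.2903; (155000−115000)/155000 = 0.2581.
Raised to α = 3.0: 0.40841; 0.07375; 0.02447; 0.01719.
Sum = 0.523816; FGT(3.0) = 0.523816 / 11 = 0.0476.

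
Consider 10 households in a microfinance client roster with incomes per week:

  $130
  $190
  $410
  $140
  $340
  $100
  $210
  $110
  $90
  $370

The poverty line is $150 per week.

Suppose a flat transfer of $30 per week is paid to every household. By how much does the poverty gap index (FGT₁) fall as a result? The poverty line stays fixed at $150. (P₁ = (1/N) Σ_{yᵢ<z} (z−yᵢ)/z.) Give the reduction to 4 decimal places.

Before: below the line — $90, $100, $110, $130, $140; poverty gap index (FGT₁) = 0.120000.
After the $30 transfer: below the line — $120, $130, $140; poverty gap index (FGT₁) = 0.040000.
Reduction = 0.120000 − 0.040000 = 0.0800.

0.0800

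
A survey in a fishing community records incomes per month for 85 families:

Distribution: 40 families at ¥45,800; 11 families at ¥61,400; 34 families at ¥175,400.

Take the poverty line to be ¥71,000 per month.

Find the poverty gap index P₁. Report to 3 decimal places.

Below the line: 40×¥45,800, 11×¥61,400 (q = 51 of N = 85).
Gap ratios (z−y)/z: (71000−45800)/71000 = 0.3549 (×40); (71000−61400)/71000 = 0.1352 (×11).
Σ = 15.684507. Dividing by the full population N = 85 gives P₁ = 0.185.

0.185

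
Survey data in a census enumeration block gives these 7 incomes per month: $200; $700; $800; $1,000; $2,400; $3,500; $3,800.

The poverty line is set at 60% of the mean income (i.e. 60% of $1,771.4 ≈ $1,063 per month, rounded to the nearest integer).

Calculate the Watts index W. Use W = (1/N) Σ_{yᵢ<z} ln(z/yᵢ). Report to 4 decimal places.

0.3477

Incomes under z: $200, $700, $800, $1,000 (q = 4 of N = 7).
Log gaps: ln(1063/200) = 1.6705; ln(1063/700) = 0.4178; ln(1063/800) = 0.2842; ln(1063/1000) = 0.0611.
W = 2.433637 / 7 = 0.3477.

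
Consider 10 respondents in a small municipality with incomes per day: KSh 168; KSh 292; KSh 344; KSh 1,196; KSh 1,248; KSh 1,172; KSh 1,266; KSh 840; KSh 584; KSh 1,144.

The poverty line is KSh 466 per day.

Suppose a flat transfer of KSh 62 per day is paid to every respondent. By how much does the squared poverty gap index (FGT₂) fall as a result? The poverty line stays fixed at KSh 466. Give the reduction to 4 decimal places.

Before: below the line — KSh 168, KSh 292, KSh 344; squared poverty gap index (FGT₂) = 0.061690.
After the KSh 62 transfer: below the line — KSh 230, KSh 354, KSh 406; squared poverty gap index (FGT₂) = 0.033082.
Reduction = 0.061690 − 0.033082 = 0.0286.

0.0286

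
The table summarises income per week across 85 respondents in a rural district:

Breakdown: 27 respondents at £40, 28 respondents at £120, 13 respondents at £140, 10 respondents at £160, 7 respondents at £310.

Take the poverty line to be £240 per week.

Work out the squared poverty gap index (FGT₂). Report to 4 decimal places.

0.3426

Incomes under z: 27×£40, 28×£120, 13×£140, 10×£160 (q = 78 of N = 85).
Shortfall ratios: (240−40)/240 = 0.8333 (×27); (240−120)/240 = 0.5000 (×28); (240−140)/240 = 0.4167 (×13); (240−160)/240 = 0.3333 (×10).
Squared: 0.6944 (×27); 0.2500 (×28); 0.1736 (×13); 0.1111 (×10).
Sum = 29.118056; P₂ = 29.118056 / 85 = 0.3426.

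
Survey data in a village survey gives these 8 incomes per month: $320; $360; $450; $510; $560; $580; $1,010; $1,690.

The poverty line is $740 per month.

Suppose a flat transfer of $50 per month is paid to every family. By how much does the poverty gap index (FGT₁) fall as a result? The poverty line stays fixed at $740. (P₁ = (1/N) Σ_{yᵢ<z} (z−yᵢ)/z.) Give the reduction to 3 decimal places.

Before: below the line — $320, $360, $450, $510, $560, $580; poverty gap index (FGT₁) = 0.28041.
After the $50 transfer: below the line — $370, $410, $500, $560, $610, $630; poverty gap index (FGT₁) = 0.22973.
Reduction = 0.28041 − 0.22973 = 0.051.

0.051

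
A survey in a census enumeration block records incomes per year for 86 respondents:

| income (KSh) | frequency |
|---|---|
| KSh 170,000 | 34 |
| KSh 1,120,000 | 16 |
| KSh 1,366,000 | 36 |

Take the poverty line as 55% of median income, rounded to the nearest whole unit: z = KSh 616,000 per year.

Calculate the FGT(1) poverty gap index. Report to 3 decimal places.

Poor units: 34×KSh 170,000 (q = 34 of N = 86).
Gap ratios (z−y)/z: (616000−170000)/616000 = 0.7240 (×34).
Sum of shortfalls = 24.616883; P₁ averages over all N: 24.616883 / 86 = 0.286.

0.286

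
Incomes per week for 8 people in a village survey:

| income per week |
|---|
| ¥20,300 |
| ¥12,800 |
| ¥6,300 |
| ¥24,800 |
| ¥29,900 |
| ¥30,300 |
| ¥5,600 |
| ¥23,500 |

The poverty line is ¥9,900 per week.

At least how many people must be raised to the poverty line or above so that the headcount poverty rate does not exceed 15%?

1

2 of the 8 people are poor, so H = 2/8 = 0.250.
A headcount ratio of at most 15% allows at most ⌊0.15 × 8⌋ = 1 poor people.
So at least 2 − 1 = 1 must be lifted.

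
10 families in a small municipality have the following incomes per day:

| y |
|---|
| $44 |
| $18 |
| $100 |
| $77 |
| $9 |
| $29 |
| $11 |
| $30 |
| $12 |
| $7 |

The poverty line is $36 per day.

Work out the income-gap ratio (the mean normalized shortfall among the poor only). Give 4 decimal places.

0.5397

Poor units: $7, $9, $11, $12, $18, $29, $30 (q = 7 of N = 10).
Relative gaps: 0.8056, 0.7500, 0.6944, 0.6667, 0.5000, 0.1944, 0.1667; sum = 3.777778.
The income-gap ratio divides by q (the poor only): 3.777778 / 7 = 0.5397.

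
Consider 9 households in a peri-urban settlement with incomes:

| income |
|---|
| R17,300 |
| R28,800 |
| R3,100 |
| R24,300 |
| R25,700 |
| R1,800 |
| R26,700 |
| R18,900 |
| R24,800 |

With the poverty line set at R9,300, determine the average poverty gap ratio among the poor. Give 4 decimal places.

0.7366

Incomes under z: R1,800, R3,100 (q = 2 of N = 9).
Relative gaps: 0.8065, 0.6667; sum = 1.473118.
The income-gap ratio divides by q (the poor only): 1.473118 / 2 = 0.7366.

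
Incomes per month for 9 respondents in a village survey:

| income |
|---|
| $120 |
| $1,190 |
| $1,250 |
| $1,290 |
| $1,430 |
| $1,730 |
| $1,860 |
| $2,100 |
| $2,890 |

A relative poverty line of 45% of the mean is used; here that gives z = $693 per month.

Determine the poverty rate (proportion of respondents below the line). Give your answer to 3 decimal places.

0.111

1 of the 9 respondents have income below $693.
H = 1/9 = 0.111.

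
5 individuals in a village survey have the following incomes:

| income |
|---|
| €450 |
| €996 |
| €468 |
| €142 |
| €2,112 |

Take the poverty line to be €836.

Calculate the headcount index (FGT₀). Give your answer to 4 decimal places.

0.6000

3 of the 5 individuals have income below €836.
H = 3/5 = 0.6000.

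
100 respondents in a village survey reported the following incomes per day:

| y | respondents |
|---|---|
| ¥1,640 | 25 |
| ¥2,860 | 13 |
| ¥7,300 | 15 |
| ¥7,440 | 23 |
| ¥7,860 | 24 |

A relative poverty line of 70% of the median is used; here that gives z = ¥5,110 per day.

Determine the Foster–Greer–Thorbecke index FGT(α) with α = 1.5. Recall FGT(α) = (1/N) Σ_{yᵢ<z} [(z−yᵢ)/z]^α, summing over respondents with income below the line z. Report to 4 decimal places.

Poor units: 25×¥1,640, 13×¥2,860 (q = 38 of N = 100).
Gap ratios (z−y)/z: (5110−1640)/5110 = 0.6791 (×25); (5110−2860)/5110 = 0.4403 (×13).
Raised to α = 1.5: 0.55958 (×25); 0.29217 (×13).
Sum = 17.787791; FGT(1.5) = 17.787791 / 100 = 0.1779.

0.1779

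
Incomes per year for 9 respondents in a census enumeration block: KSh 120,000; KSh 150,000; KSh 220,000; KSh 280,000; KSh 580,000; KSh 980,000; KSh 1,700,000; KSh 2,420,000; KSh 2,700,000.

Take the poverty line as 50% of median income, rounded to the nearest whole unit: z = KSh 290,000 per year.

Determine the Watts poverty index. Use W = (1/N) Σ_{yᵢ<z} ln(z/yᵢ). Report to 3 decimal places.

Incomes under z: KSh 120,000, KSh 150,000, KSh 220,000, KSh 280,000 (q = 4 of N = 9).
Log gaps: ln(290000/120000) = 0.8824; ln(290000/150000) = 0.6592; ln(290000/220000) = 0.2763; ln(290000/280000) = 0.0351.
W = 1.852980 / 9 = 0.206.

0.206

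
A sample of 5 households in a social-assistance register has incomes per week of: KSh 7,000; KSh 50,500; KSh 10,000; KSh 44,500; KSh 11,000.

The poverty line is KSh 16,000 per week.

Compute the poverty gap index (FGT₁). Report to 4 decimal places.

0.2500

Below z: KSh 7,000, KSh 10,000, KSh 11,000 (q = 3 of N = 5).
Gap ratios (z−y)/z: (16000−7000)/16000 = 0.5625; (16000−10000)/16000 = 0.3750; (16000−11000)/16000 = 0.3125.
Sum of shortfalls = 1.250000; P₁ averages over all N: 1.250000 / 5 = 0.2500.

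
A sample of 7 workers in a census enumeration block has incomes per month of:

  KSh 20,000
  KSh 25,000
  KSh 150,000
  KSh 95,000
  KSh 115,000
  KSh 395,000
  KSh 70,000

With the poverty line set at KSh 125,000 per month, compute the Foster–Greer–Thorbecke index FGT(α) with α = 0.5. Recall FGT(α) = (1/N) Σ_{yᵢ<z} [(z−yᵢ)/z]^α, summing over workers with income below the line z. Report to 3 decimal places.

0.464

Poor units: KSh 20,000, KSh 25,000, KSh 70,000, KSh 95,000, KSh 115,000 (q = 5 of N = 7).
Shortfall ratios: (125000−20000)/125000 = 0.8400; (125000−25000)/125000 = 0.8000; (125000−70000)/125000 = 0.4400; (125000−95000)/125000 = 0.2400; (125000−115000)/125000 = 0.0800.
Raised to α = 0.5: 0.91652; 0.89443; 0.66332; 0.48990; 0.28284.
Sum = 3.247008; FGT(0.5) = 3.247008 / 7 = 0.464.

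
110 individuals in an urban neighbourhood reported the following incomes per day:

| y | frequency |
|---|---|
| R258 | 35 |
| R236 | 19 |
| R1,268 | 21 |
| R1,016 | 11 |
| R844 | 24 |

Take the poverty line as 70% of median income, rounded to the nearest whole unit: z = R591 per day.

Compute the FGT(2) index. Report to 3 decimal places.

Poor units: 19×R236, 35×R258 (q = 54 of N = 110).
Shortfall ratios: (591−236)/591 = 0.6007 (×19); (591−258)/591 = 0.5635 (×35).
Squared: 0.3608 (×19); 0.3175 (×35).
Sum = 17.967167; P₂ = 17.967167 / 110 = 0.163.

0.163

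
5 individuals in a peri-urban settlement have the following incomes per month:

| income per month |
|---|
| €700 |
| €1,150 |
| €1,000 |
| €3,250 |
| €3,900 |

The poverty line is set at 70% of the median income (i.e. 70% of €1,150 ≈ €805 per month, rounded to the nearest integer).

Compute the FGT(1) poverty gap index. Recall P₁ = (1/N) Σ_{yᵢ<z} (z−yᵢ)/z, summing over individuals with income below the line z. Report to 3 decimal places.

0.026

Below z: €700 (q = 1 of N = 5).
Relative gaps: (805−700)/805 = 0.1304.
Sum of shortfalls = 0.130435; P₁ averages over all N: 0.130435 / 5 = 0.026.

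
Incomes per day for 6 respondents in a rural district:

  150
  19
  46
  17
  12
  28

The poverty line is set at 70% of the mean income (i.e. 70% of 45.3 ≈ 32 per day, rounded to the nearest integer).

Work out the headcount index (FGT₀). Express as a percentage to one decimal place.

66.7%

4 of the 6 respondents have income below 32.
H = 4/6 = 66.7%.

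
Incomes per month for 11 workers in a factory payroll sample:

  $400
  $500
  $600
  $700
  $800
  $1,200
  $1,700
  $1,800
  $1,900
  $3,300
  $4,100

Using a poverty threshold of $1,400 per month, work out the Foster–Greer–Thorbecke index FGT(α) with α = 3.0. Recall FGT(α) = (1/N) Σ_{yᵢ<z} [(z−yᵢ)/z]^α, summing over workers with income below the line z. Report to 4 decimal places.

Incomes under z: $400, $500, $600, $700, $800, $1,200 (q = 6 of N = 11).
Shortfall ratios: (1400−400)/1400 = 0.7143; (1400−500)/1400 = 0.6429; (1400−600)/1400 = 0.5714; (1400−700)/1400 = 0.5000; (1400−800)/1400 = 0.4286; (1400−1200)/1400 = 0.1429.
Raised to α = 3.0: 0.36443; 0.26567; 0.18659; 0.12500; 0.07872; 0.00292.
Sum = 1.023324; FGT(3.0) = 1.023324 / 11 = 0.0930.

0.0930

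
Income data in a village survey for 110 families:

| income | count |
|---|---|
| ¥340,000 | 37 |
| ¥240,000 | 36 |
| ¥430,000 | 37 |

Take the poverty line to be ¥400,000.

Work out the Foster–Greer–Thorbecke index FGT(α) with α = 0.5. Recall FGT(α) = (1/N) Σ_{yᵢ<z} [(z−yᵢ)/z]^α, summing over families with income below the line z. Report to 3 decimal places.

0.337

Poor units: 36×¥240,000, 37×¥340,000 (q = 73 of N = 110).
Relative gaps: (400000−240000)/400000 = 0.4000 (×36); (400000−340000)/400000 = 0.1500 (×37).
Raised to α = 0.5: 0.63246 (×36); 0.38730 (×37).
Sum = 37.098438; FGT(0.5) = 37.098438 / 110 = 0.337.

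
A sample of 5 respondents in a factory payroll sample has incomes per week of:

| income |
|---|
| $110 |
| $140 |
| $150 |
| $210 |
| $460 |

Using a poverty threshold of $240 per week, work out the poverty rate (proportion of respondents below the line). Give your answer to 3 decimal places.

0.800

4 of the 5 respondents have income below $240.
H = 4/5 = 0.800.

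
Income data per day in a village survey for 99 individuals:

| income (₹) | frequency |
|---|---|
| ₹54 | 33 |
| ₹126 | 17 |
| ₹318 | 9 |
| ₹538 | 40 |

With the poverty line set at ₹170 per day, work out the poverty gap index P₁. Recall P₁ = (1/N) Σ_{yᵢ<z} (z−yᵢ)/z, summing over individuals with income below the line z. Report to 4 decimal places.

Incomes under z: 33×₹54, 17×₹126 (q = 50 of N = 99).
Relative gaps: (170−54)/170 = 0.6824 (×33); (170−126)/170 = 0.2588 (×17).
Σ = 26.917647. Dividing by the full population N = 99 gives P₁ = 0.2719.

0.2719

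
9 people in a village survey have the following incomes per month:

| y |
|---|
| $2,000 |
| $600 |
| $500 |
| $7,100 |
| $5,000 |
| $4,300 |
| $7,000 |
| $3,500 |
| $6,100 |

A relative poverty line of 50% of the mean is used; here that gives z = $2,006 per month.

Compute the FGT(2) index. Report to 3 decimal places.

0.117

Below z: $500, $600, $2,000 (q = 3 of N = 9).
Shortfall ratios: (2006−500)/2006 = 0.7507; (2006−600)/2006 = 0.7009; (2006−2000)/2006 = 0.0030.
Squared: 0.5636; 0.4913; 0.0000.
Sum = 1.054888; P₂ = 1.054888 / 9 = 0.117.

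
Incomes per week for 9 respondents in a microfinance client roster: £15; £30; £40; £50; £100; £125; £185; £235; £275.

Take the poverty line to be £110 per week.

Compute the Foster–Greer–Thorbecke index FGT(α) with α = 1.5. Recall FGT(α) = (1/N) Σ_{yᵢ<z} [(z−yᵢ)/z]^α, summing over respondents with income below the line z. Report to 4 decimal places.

0.2623

Incomes under z: £15, £30, £40, £50, £100 (q = 5 of N = 9).
Gap ratios (z−y)/z: (110−15)/110 = 0.8636; (110−30)/110 = 0.7273; (110−40)/110 = 0.6364; (110−50)/110 = 0.5455; (110−100)/110 = 0.0909.
Raised to α = 1.5: 0.80259; 0.62022; 0.50764; 0.40284; 0.02741.
Sum = 2.360713; FGT(1.5) = 2.360713 / 9 = 0.2623.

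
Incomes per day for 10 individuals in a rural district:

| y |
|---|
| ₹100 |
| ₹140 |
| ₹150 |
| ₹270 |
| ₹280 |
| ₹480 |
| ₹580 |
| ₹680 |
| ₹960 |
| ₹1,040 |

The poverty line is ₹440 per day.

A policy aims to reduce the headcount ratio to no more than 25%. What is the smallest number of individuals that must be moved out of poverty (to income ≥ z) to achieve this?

Currently q = 5 of N = 10 are below the line (H = 0.500).
A headcount ratio of at most 25% allows at most ⌊0.25 × 10⌋ = 2 poor individuals.
So at least 5 − 2 = 3 must be lifted.

3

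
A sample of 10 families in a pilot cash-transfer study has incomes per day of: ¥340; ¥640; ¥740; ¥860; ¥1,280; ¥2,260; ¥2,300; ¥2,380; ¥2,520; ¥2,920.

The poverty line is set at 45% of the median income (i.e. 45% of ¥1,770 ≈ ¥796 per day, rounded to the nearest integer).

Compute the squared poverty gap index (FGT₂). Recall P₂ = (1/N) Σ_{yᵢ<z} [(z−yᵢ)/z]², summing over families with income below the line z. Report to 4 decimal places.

Incomes under z: ¥340, ¥640, ¥740 (q = 3 of N = 10).
Relative gaps: (796−340)/796 = 0.5729; (796−640)/796 = 0.1960; (796−740)/796 = 0.0704.
Squared: 0.3282; 0.0384; 0.0049.
Sum = 0.371531; P₂ = 0.371531 / 10 = 0.0372.

0.0372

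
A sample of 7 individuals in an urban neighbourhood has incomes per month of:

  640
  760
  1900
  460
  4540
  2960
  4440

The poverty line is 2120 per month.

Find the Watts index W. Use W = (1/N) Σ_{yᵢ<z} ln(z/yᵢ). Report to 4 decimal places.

0.5516

Below the line: 460, 640, 760, 1900 (q = 4 of N = 7).
ln(z/y) terms: ln(2120/460) = 1.5279; ln(2120/640) = 1.1977; ln(2120/760) = 1.0259; ln(2120/1900) = 0.1096.
W = 3.861063 / 7 = 0.5516.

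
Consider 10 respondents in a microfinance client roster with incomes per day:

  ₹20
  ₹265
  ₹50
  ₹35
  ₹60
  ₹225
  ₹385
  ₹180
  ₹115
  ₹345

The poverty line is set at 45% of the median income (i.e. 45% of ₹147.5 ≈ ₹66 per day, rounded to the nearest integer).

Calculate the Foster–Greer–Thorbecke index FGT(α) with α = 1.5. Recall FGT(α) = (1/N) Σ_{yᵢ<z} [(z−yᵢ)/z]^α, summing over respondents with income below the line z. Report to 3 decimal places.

Below the line: ₹20, ₹35, ₹50, ₹60 (q = 4 of N = 10).
Normalized shortfalls: (66−20)/66 = 0.6970; (66−35)/66 = 0.4697; (66−50)/66 = 0.2424; (66−60)/66 = 0.0909.
Raised to α = 1.5: 0.58186; 0.32190; 0.11936; 0.02741.
Sum = 1.050539; FGT(1.5) = 1.050539 / 10 = 0.105.

0.105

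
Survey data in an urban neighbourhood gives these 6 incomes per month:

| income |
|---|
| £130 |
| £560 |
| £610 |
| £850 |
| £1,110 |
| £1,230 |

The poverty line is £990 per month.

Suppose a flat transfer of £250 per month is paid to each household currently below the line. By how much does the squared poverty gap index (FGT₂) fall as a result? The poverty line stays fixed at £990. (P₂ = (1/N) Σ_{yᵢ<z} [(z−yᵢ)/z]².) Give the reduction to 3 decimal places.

Before: below the line — £130, £560, £610, £850; squared poverty gap index (FGT₂) = 0.18510.
After the £250 transfer: below the line — £380, £810, £860; squared poverty gap index (FGT₂) = 0.07166.
Reduction = 0.18510 − 0.07166 = 0.113.

0.113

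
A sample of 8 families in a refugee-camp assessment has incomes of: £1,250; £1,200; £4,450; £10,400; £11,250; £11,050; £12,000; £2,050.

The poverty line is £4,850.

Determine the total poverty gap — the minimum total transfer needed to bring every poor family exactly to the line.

£10,450

Poor units: £1,200, £1,250, £2,050, £4,450 (q = 4 of N = 8).
Individual gaps: 4850−1200 = 3650; 4850−1250 = 3600; 4850−2050 = 2800; 4850−4450 = 400.
Aggregate gap = £10,450.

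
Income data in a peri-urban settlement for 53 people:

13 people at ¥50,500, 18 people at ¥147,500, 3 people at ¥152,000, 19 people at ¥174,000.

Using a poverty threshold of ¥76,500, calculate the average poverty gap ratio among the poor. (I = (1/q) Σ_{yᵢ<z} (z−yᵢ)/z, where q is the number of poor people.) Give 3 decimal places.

Below z: 13×¥50,500 (q = 13 of N = 53).
Relative gaps: 0.3399 (×13); sum = 4.418301.
I averages over the q = 13 poor units only: 4.418301 / 13 = 0.340.

0.340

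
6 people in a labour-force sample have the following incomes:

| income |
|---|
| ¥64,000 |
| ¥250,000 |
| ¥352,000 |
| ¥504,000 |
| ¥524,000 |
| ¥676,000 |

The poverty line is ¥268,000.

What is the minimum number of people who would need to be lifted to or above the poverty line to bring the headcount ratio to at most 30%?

2 of the 6 people are poor, so H = 2/6 = 0.333.
A headcount ratio of at most 30% allows at most ⌊0.30 × 6⌋ = 1 poor people.
So at least 2 − 1 = 1 must be lifted.

1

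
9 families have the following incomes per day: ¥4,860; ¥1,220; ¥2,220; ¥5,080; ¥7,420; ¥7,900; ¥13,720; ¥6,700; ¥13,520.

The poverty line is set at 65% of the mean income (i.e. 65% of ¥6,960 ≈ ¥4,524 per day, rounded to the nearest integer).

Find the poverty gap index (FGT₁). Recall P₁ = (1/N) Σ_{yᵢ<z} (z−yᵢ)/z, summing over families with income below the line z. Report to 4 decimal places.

Below z: ¥1,220, ¥2,220 (q = 2 of N = 9).
Shortfall ratios: (4524−1220)/4524 = 0.7303; (4524−2220)/4524 = 0.5093.
Σ = 1.239611. Dividing by the full population N = 9 gives P₁ = 0.1377.

0.1377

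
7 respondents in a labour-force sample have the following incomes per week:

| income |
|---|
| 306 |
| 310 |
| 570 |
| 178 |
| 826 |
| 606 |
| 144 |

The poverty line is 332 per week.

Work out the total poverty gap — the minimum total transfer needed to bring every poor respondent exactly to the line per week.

390

Poor units: 144, 178, 306, 310 (q = 4 of N = 7).
Individual gaps: 332−144 = 188; 332−178 = 154; 332−306 = 26; 332−310 = 22.
Aggregate gap = 390.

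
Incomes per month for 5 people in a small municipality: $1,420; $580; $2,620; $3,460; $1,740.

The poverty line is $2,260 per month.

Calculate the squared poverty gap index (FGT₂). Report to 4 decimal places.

0.1487

Below z: $580, $1,420, $1,740 (q = 3 of N = 5).
Normalized shortfalls: (2260−580)/2260 = 0.7434; (2260−1420)/2260 = 0.3717; (2260−1740)/2260 = 0.2301.
Squared: 0.5526; 0.1381; 0.0529.
Sum = 0.743676; P₂ = 0.743676 / 5 = 0.1487.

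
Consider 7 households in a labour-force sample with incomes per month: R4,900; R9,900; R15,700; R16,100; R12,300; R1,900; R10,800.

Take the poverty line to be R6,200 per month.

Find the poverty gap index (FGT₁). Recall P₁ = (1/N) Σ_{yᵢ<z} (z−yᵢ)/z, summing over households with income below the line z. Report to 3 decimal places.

Below the line: R1,900, R4,900 (q = 2 of N = 7).
Relative gaps: (6200−1900)/6200 = 0.6935; (6200−4900)/6200 = 0.2097.
Σ = 0.903226. Dividing by the full population N = 7 gives P₁ = 0.129.

0.129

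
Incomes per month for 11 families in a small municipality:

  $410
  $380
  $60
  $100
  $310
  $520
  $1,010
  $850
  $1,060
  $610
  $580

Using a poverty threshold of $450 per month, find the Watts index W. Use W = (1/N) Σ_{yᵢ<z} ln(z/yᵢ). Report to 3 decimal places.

0.378

Poor units: $60, $100, $310, $380, $410 (q = 5 of N = 11).
Log gaps: ln(450/60) = 2.0149; ln(450/100) = 1.5041; ln(450/310) = 0.3727; ln(450/380) = 0.1691; ln(450/410) = 0.0931.
W = 4.153822 / 11 = 0.378.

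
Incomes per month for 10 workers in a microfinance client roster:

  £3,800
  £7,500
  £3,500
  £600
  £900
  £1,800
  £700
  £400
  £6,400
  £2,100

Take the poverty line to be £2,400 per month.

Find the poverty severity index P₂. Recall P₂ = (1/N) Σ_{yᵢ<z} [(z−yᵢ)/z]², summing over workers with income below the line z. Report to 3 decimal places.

0.223

Below z: £400, £600, £700, £900, £1,800, £2,100 (q = 6 of N = 10).
Normalized shortfalls: (2400−400)/2400 = 0.8333; (2400−600)/2400 = 0.7500; (2400−700)/2400 = 0.7083; (2400−900)/2400 = 0.6250; (2400−1800)/2400 = 0.2500; (2400−2100)/2400 = 0.1250.
Squared: 0.6944; 0.5625; 0.5017; 0.3906; 0.0625; 0.0156.
Sum = 2.227431; P₂ = 2.227431 / 10 = 0.223.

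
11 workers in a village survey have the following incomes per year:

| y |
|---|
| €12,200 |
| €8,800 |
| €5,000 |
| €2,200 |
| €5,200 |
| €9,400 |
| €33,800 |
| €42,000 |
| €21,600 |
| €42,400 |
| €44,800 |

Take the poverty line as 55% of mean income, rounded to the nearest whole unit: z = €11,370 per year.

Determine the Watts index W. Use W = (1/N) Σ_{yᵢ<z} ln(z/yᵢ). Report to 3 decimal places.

Below the line: €2,200, €5,000, €5,200, €8,800, €9,400 (q = 5 of N = 11).
ln(z/y) terms: ln(11370/2200) = 1.6425; ln(11370/5000) = 0.8215; ln(11370/5200) = 0.7823; ln(11370/8800) = 0.2562; ln(11370/9400) = 0.1903.
W = 3.692876 / 11 = 0.336.

0.336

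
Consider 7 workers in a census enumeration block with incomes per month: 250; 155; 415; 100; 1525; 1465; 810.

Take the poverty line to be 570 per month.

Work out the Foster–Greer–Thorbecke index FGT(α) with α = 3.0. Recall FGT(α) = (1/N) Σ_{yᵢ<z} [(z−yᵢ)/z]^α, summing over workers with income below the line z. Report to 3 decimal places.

Poor units: 100, 155, 250, 415 (q = 4 of N = 7).
Gap ratios (z−y)/z: (570−100)/570 = 0.8246; (570−155)/570 = 0.7281; (570−250)/570 = 0.5614; (570−415)/570 = 0.2719.
Raised to α = 3.0: 0.56062; 0.38594; 0.17694; 0.02011.
Sum = 1.143608; FGT(3.0) = 1.143608 / 7 = 0.163.

0.163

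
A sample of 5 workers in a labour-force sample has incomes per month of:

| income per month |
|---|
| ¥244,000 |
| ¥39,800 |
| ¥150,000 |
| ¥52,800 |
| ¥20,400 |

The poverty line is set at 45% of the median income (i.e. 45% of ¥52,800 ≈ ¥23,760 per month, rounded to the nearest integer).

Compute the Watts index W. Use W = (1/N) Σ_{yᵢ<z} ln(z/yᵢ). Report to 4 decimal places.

0.0305

Below z: ¥20,400 (q = 1 of N = 5).
Log gaps: ln(23760/20400) = 0.1525.
W = 0.152469 / 5 = 0.0305.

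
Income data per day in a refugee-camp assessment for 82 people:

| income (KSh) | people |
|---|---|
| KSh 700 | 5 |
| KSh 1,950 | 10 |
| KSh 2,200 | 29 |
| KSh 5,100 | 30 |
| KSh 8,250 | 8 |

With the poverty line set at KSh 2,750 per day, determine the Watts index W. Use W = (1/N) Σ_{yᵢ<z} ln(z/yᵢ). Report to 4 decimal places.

Poor units: 5×KSh 700, 10×KSh 1,950, 29×KSh 2,200 (q = 44 of N = 82).
ln(z/y) terms: ln(2750/700) = 1.3683 (×5); ln(2750/1950) = 0.3438 (×10); ln(2750/2200) = 0.2231 (×29).
W = 16.750258 / 82 = 0.2043.

0.2043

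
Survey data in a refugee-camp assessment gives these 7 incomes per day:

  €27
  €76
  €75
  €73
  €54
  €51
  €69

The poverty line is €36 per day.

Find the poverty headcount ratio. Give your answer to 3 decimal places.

0.143

1 of the 7 individuals have income below €36.
H = 1/7 = 0.143.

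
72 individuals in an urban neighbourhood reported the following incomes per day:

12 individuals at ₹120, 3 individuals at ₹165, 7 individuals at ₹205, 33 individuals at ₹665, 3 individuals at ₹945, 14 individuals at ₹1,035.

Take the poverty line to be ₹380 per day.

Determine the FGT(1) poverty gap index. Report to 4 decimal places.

Below z: 12×₹120, 3×₹165, 7×₹205 (q = 22 of N = 72).
Gap ratios (z−y)/z: (380−120)/380 = 0.6842 (×12); (380−165)/380 = 0.5658 (×3); (380−205)/380 = 0.4605 (×7).
Σ = 13.131579. Dividing by the full population N = 72 gives P₁ = 0.1824.

0.1824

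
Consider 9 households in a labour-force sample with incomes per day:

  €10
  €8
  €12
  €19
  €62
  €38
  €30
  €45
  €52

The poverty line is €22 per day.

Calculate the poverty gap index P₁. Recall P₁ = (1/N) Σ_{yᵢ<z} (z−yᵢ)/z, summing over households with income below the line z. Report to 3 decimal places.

0.197

Below z: €8, €10, €12, €19 (q = 4 of N = 9).
Normalized shortfalls: (22−8)/22 = 0.6364; (22−10)/22 = 0.5455; (22−12)/22 = 0.4545; (22−19)/22 = 0.1364.
Sum of shortfalls = 1.772727; P₁ averages over all N: 1.772727 / 9 = 0.197.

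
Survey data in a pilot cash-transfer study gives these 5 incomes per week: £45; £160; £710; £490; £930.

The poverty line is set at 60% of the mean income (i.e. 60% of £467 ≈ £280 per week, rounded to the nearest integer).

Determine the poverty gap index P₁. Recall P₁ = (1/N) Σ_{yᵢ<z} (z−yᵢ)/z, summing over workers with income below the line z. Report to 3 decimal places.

0.254

Poor units: £45, £160 (q = 2 of N = 5).
Shortfall ratios: (280−45)/280 = 0.8393; (280−160)/280 = 0.4286.
Σ = 1.267857. Dividing by the full population N = 5 gives P₁ = 0.254.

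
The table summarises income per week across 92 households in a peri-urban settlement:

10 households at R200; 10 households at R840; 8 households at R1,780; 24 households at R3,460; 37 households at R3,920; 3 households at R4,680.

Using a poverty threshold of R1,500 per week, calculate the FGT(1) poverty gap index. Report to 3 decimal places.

0.142

Below z: 10×R200, 10×R840 (q = 20 of N = 92).
Normalized shortfalls: (1500−200)/1500 = 0.8667 (×10); (1500−840)/1500 = 0.4400 (×10).
Sum of shortfalls = 13.066667; P₁ averages over all N: 13.066667 / 92 = 0.142.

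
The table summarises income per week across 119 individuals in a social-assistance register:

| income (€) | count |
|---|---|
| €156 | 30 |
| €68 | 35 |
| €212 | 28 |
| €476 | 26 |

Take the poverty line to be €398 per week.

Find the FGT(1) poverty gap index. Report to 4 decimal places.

Incomes under z: 35×€68, 30×€156, 28×€212 (q = 93 of N = 119).
Relative gaps: (398−68)/398 = 0.8291 (×35); (398−156)/398 = 0.6080 (×30); (398−212)/398 = 0.4673 (×28).
Σ = 60.346734. Dividing by the full population N = 119 gives P₁ = 0.5071.

0.5071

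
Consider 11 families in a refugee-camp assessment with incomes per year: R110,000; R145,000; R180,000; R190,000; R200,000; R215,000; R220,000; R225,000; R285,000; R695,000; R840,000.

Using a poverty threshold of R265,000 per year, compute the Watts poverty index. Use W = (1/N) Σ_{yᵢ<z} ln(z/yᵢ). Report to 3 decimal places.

Below the line: R110,000, R145,000, R180,000, R190,000, R200,000, R215,000, R220,000, R225,000 (q = 8 of N = 11).
Log gaps: ln(265000/110000) = 0.8792; ln(265000/145000) = 0.6030; ln(265000/180000) = 0.3868; ln(265000/190000) = 0.3327; ln(265000/200000) = 0.2814; ln(265000/215000) = 0.2091; ln(265000/220000) = 0.1861; ln(265000/225000) = 0.1636.
W = 3.041960 / 11 = 0.277.

0.277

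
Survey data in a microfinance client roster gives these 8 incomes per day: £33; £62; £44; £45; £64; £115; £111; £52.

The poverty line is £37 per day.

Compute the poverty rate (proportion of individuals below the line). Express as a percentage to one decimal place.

1 of the 8 individuals have income below £37.
H = 1/8 = 12.5%.

12.5%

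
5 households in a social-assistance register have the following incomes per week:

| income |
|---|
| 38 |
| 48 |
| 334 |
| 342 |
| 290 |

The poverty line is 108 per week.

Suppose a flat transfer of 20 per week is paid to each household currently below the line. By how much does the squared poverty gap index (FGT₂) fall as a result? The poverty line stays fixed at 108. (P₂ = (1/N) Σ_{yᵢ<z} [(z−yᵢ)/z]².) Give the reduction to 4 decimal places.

Before: below the line — 38, 48; squared poverty gap index (FGT₂) = 0.145748.
After the 20 transfer: below the line — 58, 68; squared poverty gap index (FGT₂) = 0.070302.
Reduction = 0.145748 − 0.070302 = 0.0754.

0.0754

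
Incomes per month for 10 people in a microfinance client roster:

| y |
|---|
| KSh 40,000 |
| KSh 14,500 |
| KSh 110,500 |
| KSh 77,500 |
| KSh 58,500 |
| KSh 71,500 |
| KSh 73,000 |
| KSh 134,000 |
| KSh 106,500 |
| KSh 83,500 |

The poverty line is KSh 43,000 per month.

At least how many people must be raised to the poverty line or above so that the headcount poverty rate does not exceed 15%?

2 of the 10 people are poor, so H = 2/10 = 0.200.
A headcount ratio of at most 15% allows at most ⌊0.15 × 10⌋ = 1 poor people.
So at least 2 − 1 = 1 must be lifted.

1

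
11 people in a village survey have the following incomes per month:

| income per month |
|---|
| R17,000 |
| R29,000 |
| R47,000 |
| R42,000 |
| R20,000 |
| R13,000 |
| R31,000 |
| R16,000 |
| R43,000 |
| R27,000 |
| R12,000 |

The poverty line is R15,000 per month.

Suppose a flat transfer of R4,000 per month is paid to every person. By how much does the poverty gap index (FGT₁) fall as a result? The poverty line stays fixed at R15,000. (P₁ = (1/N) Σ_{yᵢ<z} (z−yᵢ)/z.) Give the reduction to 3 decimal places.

0.030

Before: below the line — R12,000, R13,000; poverty gap index (FGT₁) = 0.03030.
After the R4,000 transfer: below the line — none; poverty gap index (FGT₁) = 0.00000.
Reduction = 0.03030 − 0.00000 = 0.030.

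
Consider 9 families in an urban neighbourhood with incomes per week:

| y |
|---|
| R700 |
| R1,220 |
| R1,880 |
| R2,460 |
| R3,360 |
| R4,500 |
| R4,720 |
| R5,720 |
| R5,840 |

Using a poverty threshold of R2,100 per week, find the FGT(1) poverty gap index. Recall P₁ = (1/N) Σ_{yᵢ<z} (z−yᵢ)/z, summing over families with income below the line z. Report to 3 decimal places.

Below the line: R700, R1,220, R1,880 (q = 3 of N = 9).
Gap ratios (z−y)/z: (2100−700)/2100 = 0.6667; (2100−1220)/2100 = 0.4190; (2100−1880)/2100 = 0.1048.
Sum of shortfalls = 1.190476; P₁ averages over all N: 1.190476 / 9 = 0.132.

0.132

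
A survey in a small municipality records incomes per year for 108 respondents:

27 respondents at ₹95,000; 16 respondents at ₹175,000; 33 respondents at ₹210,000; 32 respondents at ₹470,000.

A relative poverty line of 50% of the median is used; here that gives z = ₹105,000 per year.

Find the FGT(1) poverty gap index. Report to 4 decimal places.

0.0238

Incomes under z: 27×₹95,000 (q = 27 of N = 108).
Normalized shortfalls: (105000−95000)/105000 = 0.0952 (×27).
Sum of shortfalls = 2.571429; P₁ averages over all N: 2.571429 / 108 = 0.0238.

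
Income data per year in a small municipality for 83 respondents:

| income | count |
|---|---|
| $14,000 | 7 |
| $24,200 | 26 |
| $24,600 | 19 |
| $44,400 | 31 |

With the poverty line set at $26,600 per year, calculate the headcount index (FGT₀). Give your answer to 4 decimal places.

52 of the 83 respondents have income below $26,600.
H = 52/83 = 0.6265.

0.6265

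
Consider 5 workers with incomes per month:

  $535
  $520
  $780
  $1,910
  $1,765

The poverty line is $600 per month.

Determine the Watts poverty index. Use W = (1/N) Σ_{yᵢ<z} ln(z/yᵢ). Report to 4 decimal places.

0.0516

Poor units: $520, $535 (q = 2 of N = 5).
ln(z/y) terms: ln(600/520) = 0.1431; ln(600/535) = 0.1147.
W = 0.257764 / 5 = 0.0516.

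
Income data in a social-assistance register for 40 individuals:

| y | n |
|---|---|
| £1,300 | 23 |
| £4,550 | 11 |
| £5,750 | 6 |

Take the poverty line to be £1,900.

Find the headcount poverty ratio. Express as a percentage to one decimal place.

23 of the 40 individuals have income below £1,900.
H = 23/40 = 57.5%.

57.5%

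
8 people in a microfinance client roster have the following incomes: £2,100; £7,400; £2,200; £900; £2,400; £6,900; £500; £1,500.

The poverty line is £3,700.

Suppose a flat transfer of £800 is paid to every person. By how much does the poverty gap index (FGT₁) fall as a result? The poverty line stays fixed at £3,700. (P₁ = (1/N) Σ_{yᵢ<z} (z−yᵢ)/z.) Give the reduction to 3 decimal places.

0.162

Before: below the line — £500, £900, £1,500, £2,100, £2,200, £2,400; poverty gap index (FGT₁) = 0.42568.
After the £800 transfer: below the line — £1,300, £1,700, £2,300, £2,900, £3,000, £3,200; poverty gap index (FGT₁) = 0.26351.
Reduction = 0.42568 − 0.26351 = 0.162.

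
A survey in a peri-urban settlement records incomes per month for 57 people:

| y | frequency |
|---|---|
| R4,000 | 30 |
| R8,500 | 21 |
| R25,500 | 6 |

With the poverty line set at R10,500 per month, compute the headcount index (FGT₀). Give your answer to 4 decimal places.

0.8947

51 of the 57 people have income below R10,500.
H = 51/57 = 0.8947.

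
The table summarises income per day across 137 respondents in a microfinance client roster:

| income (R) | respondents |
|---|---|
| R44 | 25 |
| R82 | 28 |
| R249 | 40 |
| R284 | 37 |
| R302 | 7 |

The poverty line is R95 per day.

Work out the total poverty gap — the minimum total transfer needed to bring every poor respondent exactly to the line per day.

Below the line: 25×R44, 28×R82 (q = 53 of N = 137).
Individual gaps: 25×(95−44) = 1275; 28×(95−82) = 364.
Aggregate gap = R1,639.

R1,639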